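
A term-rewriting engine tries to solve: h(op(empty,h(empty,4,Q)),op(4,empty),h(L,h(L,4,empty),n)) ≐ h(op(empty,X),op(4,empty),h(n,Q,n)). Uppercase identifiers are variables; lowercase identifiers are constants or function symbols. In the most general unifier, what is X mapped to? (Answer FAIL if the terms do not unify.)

h(empty,4,h(n,4,empty))

Decompose h/3: op(empty,h(empty,4,Q)) ≐ op(empty,X),  op(4,empty) ≐ op(4,empty),  h(L,h(L,4,empty),n) ≐ h(n,Q,n).
Decompose op/2: empty ≐ empty,  h(empty,4,Q) ≐ X.
Delete trivial equation empty ≐ empty.
Bind X := h(empty,4,Q); no other remaining equation mentions X.
Delete trivial equation op(4,empty) ≐ op(4,empty).
Decompose h/3: L ≐ n,  h(L,4,empty) ≐ Q,  n ≐ n.
Bind L := n; substituting into the one remaining equation that mentions L gives: h(n,4,empty) ≐ Q.
Bind Q := h(n,4,empty); no other remaining equation mentions Q. Substituting into the earlier binding gives X := h(empty,4,h(n,4,empty)).
Delete trivial equation n ≐ n.
MGU = { X -> h(empty,4,h(n,4,empty)), L -> n, Q -> h(n,4,empty) }, so X -> h(empty,4,h(n,4,empty)).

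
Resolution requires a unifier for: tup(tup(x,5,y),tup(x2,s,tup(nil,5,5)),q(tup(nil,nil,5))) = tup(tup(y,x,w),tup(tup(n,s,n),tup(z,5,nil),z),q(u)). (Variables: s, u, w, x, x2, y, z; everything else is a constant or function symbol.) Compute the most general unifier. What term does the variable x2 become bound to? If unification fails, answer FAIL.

tup(n,tup(tup(nil,5,5),5,nil),n)

Decompose tup/3: tup(x,5,y) = tup(y,x,w),  tup(x2,s,tup(nil,5,5)) = tup(tup(n,s,n),tup(z,5,nil),z),  q(tup(nil,nil,5)) = q(u).
Decompose tup/3: x = y,  5 = x,  y = w.
Bind x := y; substituting into the one remaining equation that mentions x gives: 5 = y.
Bind y := 5; substituting into the one remaining equation that mentions y gives: 5 = w. Substituting into the earlier binding gives x := 5.
Bind w := 5; no other remaining equation mentions w.
Decompose tup/3: x2 = tup(n,s,n),  s = tup(z,5,nil),  tup(nil,5,5) = z.
Bind x2 := tup(n,s,n); no other remaining equation mentions x2.
Bind s := tup(z,5,nil); no other remaining equation mentions s. Substituting into the earlier binding gives x2 := tup(n,tup(z,5,nil),n).
Bind z := tup(nil,5,5); no other remaining equation mentions z. Substituting into the earlier bindings gives x2 := tup(n,tup(tup(nil,5,5),5,nil),n), s := tup(tup(nil,5,5),5,nil).
Decompose q/1: tup(nil,nil,5) = u.
Bind u := tup(nil,nil,5).
MGU = { x ↦ 5, y ↦ 5, w ↦ 5, x2 ↦ tup(n,tup(tup(nil,5,5),5,nil),n), s ↦ tup(tup(nil,5,5),5,nil), z ↦ tup(nil,5,5), u ↦ tup(nil,nil,5) }, so x2 ↦ tup(n,tup(tup(nil,5,5),5,nil),n).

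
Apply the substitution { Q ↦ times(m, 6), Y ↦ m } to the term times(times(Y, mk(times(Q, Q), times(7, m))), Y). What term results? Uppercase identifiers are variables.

Replace each occurrence of Q with times(m, 6).
Replace each occurrence of Y with m.
Result: times(times(m, mk(times(times(m, 6), times(m, 6)), times(7, m))), m).

times(times(m, mk(times(times(m, 6), times(m, 6)), times(7, m))), m)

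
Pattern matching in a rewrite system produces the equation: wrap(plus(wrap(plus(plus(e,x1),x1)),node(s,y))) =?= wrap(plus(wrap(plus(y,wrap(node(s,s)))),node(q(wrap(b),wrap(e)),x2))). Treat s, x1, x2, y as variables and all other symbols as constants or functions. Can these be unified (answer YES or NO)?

Decompose wrap/1: plus(wrap(plus(plus(e,x1),x1)),node(s,y)) =?= plus(wrap(plus(y,wrap(node(s,s)))),node(q(wrap(b),wrap(e)),x2)).
Decompose plus/2: wrap(plus(plus(e,x1),x1)) =?= wrap(plus(y,wrap(node(s,s)))),  node(s,y) =?= node(q(wrap(b),wrap(e)),x2).
Decompose wrap/1: plus(plus(e,x1),x1) =?= plus(y,wrap(node(s,s))).
Decompose plus/2: plus(e,x1) =?= y,  x1 =?= wrap(node(s,s)).
Bind y := plus(e,x1); substituting into the one remaining equation that mentions y gives: node(s,plus(e,x1)) =?= node(q(wrap(b),wrap(e)),x2).
Bind x1 := wrap(node(s,s)); substituting into the remaining equation gives: node(s,plus(e,wrap(node(s,s)))) =?= node(q(wrap(b),wrap(e)),x2). Substituting into the earlier binding gives y := plus(e,wrap(node(s,s))).
Decompose node/2: s =?= q(wrap(b),wrap(e)),  plus(e,wrap(node(s,s))) =?= x2.
Bind s := q(wrap(b),wrap(e)); substituting into the remaining equation gives: plus(e,wrap(node(q(wrap(b),wrap(e)),q(wrap(b),wrap(e))))) =?= x2. Substituting into the earlier bindings gives y := plus(e,wrap(node(q(wrap(b),wrap(e)),q(wrap(b),wrap(e))))), x1 := wrap(node(q(wrap(b),wrap(e)),q(wrap(b),wrap(e)))).
Bind x2 := plus(e,wrap(node(q(wrap(b),wrap(e)),q(wrap(b),wrap(e))))).
No equations remain and no clash or occurs-check failure arose, so a unifier exists.

YES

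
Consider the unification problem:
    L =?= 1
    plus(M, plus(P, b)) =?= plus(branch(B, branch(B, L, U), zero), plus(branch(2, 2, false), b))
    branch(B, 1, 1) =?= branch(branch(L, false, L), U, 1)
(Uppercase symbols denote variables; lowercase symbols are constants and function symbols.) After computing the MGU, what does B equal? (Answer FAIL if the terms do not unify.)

Bind L := 1; substituting into the remaining equations gives: plus(M, plus(P, b)) =?= plus(branch(B, branch(B, 1, U), zero), plus(branch(2, 2, false), b)),  branch(B, 1, 1) =?= branch(branch(1, false, 1), U, 1).
Decompose plus/2: M =?= branch(B, branch(B, 1, U), zero),  plus(P, b) =?= plus(branch(2, 2, false), b).
Bind M := branch(B, branch(B, 1, U), zero); no other remaining equation mentions M.
Decompose plus/2: P =?= branch(2, 2, false),  b =?= b.
Bind P := branch(2, 2, false); no other remaining equation mentions P.
Delete trivial equation b =?= b.
Decompose branch/3: B =?= branch(1, false, 1),  1 =?= U,  1 =?= 1.
Bind B := branch(1, false, 1); no other remaining equation mentions B. Substituting into the earlier binding gives M := branch(branch(1, false, 1), branch(branch(1, false, 1), 1, U), zero).
Bind U := 1; no other remaining equation mentions U. Substituting into the earlier binding gives M := branch(branch(1, false, 1), branch(branch(1, false, 1), 1, 1), zero).
Delete trivial equation 1 =?= 1.
MGU = { L ↦ 1, M ↦ branch(branch(1, false, 1), branch(branch(1, false, 1), 1, 1), zero), P ↦ branch(2, 2, false), B ↦ branch(1, false, 1), U ↦ 1 }, so B ↦ branch(1, false, 1).

branch(1, false, 1)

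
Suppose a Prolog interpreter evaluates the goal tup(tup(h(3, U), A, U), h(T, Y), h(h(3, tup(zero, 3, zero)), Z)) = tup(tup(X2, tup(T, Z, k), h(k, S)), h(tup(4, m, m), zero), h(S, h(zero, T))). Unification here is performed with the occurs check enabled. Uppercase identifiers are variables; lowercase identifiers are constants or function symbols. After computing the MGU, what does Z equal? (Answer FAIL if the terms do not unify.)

h(zero, tup(4, m, m))

Decompose tup/3: tup(h(3, U), A, U) = tup(X2, tup(T, Z, k), h(k, S)),  h(T, Y) = h(tup(4, m, m), zero),  h(h(3, tup(zero, 3, zero)), Z) = h(S, h(zero, T)).
Decompose tup/3: h(3, U) = X2,  A = tup(T, Z, k),  U = h(k, S).
Bind X2 := h(3, U); no other remaining equation mentions X2.
Bind A := tup(T, Z, k); no other remaining equation mentions A.
Bind U := h(k, S); no other remaining equation mentions U. Substituting into the earlier binding gives X2 := h(3, h(k, S)).
Decompose h/2: T = tup(4, m, m),  Y = zero.
Bind T := tup(4, m, m); substituting into the one remaining equation that mentions T gives: h(h(3, tup(zero, 3, zero)), Z) = h(S, h(zero, tup(4, m, m))). Substituting into the earlier binding gives A := tup(tup(4, m, m), Z, k).
Bind Y := zero; no other remaining equation mentions Y.
Decompose h/2: h(3, tup(zero, 3, zero)) = S,  Z = h(zero, tup(4, m, m)).
Bind S := h(3, tup(zero, 3, zero)); no other remaining equation mentions S. Substituting into the earlier bindings gives X2 := h(3, h(k, h(3, tup(zero, 3, zero)))), U := h(k, h(3, tup(zero, 3, zero))).
Bind Z := h(zero, tup(4, m, m)). Substituting into the earlier binding gives A := tup(tup(4, m, m), h(zero, tup(4, m, m)), k).
MGU = { X2 = h(3, h(k, h(3, tup(zero, 3, zero)))), A = tup(tup(4, m, m), h(zero, tup(4, m, m)), k), U = h(k, h(3, tup(zero, 3, zero))), T = tup(4, m, m), Y = zero, S = h(3, tup(zero, 3, zero)), Z = h(zero, tup(4, m, m)) }, so Z = h(zero, tup(4, m, m)).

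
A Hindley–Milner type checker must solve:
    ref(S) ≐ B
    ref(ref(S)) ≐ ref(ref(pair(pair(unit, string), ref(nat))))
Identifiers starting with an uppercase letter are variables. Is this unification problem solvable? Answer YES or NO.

Bind B := ref(S); no other remaining equation mentions B.
Decompose ref/1: ref(S) ≐ ref(pair(pair(unit, string), ref(nat))).
Decompose ref/1: S ≐ pair(pair(unit, string), ref(nat)).
Bind S := pair(pair(unit, string), ref(nat)). Substituting into the earlier binding gives B := ref(pair(pair(unit, string), ref(nat))).
No equations remain and no clash or occurs-check failure arose, so a unifier exists.

YES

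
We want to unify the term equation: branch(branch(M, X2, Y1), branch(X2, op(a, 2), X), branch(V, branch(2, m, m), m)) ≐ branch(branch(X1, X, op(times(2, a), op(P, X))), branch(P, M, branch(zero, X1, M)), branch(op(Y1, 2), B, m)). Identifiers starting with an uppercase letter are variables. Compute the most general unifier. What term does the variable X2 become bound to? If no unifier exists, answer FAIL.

branch(zero, op(a, 2), op(a, 2))

Decompose branch/3: branch(M, X2, Y1) ≐ branch(X1, X, op(times(2, a), op(P, X))),  branch(X2, op(a, 2), X) ≐ branch(P, M, branch(zero, X1, M)),  branch(V, branch(2, m, m), m) ≐ branch(op(Y1, 2), B, m).
Decompose branch/3: M ≐ X1,  X2 ≐ X,  Y1 ≐ op(times(2, a), op(P, X)).
Bind M := X1; substituting into the one remaining equation that mentions M gives: branch(X2, op(a, 2), X) ≐ branch(P, X1, branch(zero, X1, X1)).
Bind X2 := X; substituting into the one remaining equation that mentions X2 gives: branch(X, op(a, 2), X) ≐ branch(P, X1, branch(zero, X1, X1)).
Bind Y1 := op(times(2, a), op(P, X)); substituting into the one remaining equation that mentions Y1 gives: branch(V, branch(2, m, m), m) ≐ branch(op(op(times(2, a), op(P, X)), 2), B, m).
Decompose branch/3: X ≐ P,  op(a, 2) ≐ X1,  X ≐ branch(zero, X1, X1).
Bind X := P; substituting into the 2 remaining equations that mention X gives: P ≐ branch(zero, X1, X1),  branch(V, branch(2, m, m), m) ≐ branch(op(op(times(2, a), op(P, P)), 2), B, m). Substituting into the earlier bindings gives X2 := P, Y1 := op(times(2, a), op(P, P)).
Bind X1 := op(a, 2); substituting into the one remaining equation that mentions X1 gives: P ≐ branch(zero, op(a, 2), op(a, 2)). Substituting into the earlier binding gives M := op(a, 2).
Bind P := branch(zero, op(a, 2), op(a, 2)); substituting into the remaining equation gives: branch(V, branch(2, m, m), m) ≐ branch(op(op(times(2, a), op(branch(zero, op(a, 2), op(a, 2)), branch(zero, op(a, 2), op(a, 2)))), 2), B, m). Substituting into the earlier bindings gives X2 := branch(zero, op(a, 2), op(a, 2)), Y1 := op(times(2, a), op(branch(zero, op(a, 2), op(a, 2)), branch(zero, op(a, 2), op(a, 2)))), X := branch(zero, op(a, 2), op(a, 2)).
Decompose branch/3: V ≐ op(op(times(2, a), op(branch(zero, op(a, 2), op(a, 2)), branch(zero, op(a, 2), op(a, 2)))), 2),  branch(2, m, m) ≐ B,  m ≐ m.
Bind V := op(op(times(2, a), op(branch(zero, op(a, 2), op(a, 2)), branch(zero, op(a, 2), op(a, 2)))), 2); no other remaining equation mentions V.
Bind B := branch(2, m, m); no other remaining equation mentions B.
Delete trivial equation m ≐ m.
MGU = { M := op(a, 2), X2 := branch(zero, op(a, 2), op(a, 2)), Y1 := op(times(2, a), op(branch(zero, op(a, 2), op(a, 2)), branch(zero, op(a, 2), op(a, 2)))), X := branch(zero, op(a, 2), op(a, 2)), X1 := op(a, 2), P := branch(zero, op(a, 2), op(a, 2)), V := op(op(times(2, a), op(branch(zero, op(a, 2), op(a, 2)), branch(zero, op(a, 2), op(a, 2)))), 2), B := branch(2, m, m) }, so X2 := branch(zero, op(a, 2), op(a, 2)).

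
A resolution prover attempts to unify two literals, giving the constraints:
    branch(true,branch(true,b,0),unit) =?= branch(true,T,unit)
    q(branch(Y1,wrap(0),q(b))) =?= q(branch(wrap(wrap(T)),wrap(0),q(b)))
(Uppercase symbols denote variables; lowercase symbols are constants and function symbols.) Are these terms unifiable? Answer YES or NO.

Decompose branch/3: true =?= true,  branch(true,b,0) =?= T,  unit =?= unit.
Delete trivial equation true =?= true.
Bind T := branch(true,b,0); substituting into the one remaining equation that mentions T gives: q(branch(Y1,wrap(0),q(b))) =?= q(branch(wrap(wrap(branch(true,b,0))),wrap(0),q(b))).
Delete trivial equation unit =?= unit.
Decompose q/1: branch(Y1,wrap(0),q(b)) =?= branch(wrap(wrap(branch(true,b,0))),wrap(0),q(b)).
Decompose branch/3: Y1 =?= wrap(wrap(branch(true,b,0))),  wrap(0) =?= wrap(0),  q(b) =?= q(b).
Bind Y1 := wrap(wrap(branch(true,b,0))); no other remaining equation mentions Y1.
Delete trivial equation wrap(0) =?= wrap(0).
Delete trivial equation q(b) =?= q(b).
No equations remain and no clash or occurs-check failure arose, so a unifier exists.

YES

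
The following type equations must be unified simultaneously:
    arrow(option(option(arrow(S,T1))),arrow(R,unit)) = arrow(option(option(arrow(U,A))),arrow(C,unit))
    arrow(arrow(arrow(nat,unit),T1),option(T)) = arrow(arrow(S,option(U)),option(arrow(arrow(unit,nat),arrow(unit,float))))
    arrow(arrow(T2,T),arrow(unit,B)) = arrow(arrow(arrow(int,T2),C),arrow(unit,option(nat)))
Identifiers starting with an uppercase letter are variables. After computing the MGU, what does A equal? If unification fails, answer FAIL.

FAIL

Decompose arrow/2: option(option(arrow(S,T1))) = option(option(arrow(U,A))),  arrow(R,unit) = arrow(C,unit).
Decompose option/1: option(arrow(S,T1)) = option(arrow(U,A)).
Decompose option/1: arrow(S,T1) = arrow(U,A).
Decompose arrow/2: S = U,  T1 = A.
Bind S := U; substituting into the one remaining equation that mentions S gives: arrow(arrow(arrow(nat,unit),T1),option(T)) = arrow(arrow(U,option(U)),option(arrow(arrow(unit,nat),arrow(unit,float)))).
Bind T1 := A; substituting into the one remaining equation that mentions T1 gives: arrow(arrow(arrow(nat,unit),A),option(T)) = arrow(arrow(U,option(U)),option(arrow(arrow(unit,nat),arrow(unit,float)))).
Decompose arrow/2: R = C,  unit = unit.
Bind R := C; no other remaining equation mentions R.
Delete trivial equation unit = unit.
Decompose arrow/2: arrow(arrow(nat,unit),A) = arrow(U,option(U)),  option(T) = option(arrow(arrow(unit,nat),arrow(unit,float))).
Decompose arrow/2: arrow(nat,unit) = U,  A = option(U).
Bind U := arrow(nat,unit); substituting into the one remaining equation that mentions U gives: A = option(arrow(nat,unit)). Substituting into the earlier binding gives S := arrow(nat,unit).
Bind A := option(arrow(nat,unit)); no other remaining equation mentions A. Substituting into the earlier binding gives T1 := option(arrow(nat,unit)).
Decompose option/1: T = arrow(arrow(unit,nat),arrow(unit,float)).
Bind T := arrow(arrow(unit,nat),arrow(unit,float)); substituting into the remaining equation gives: arrow(arrow(T2,arrow(arrow(unit,nat),arrow(unit,float))),arrow(unit,B)) = arrow(arrow(arrow(int,T2),C),arrow(unit,option(nat))).
Decompose arrow/2: arrow(T2,arrow(arrow(unit,nat),arrow(unit,float))) = arrow(arrow(int,T2),C),  arrow(unit,B) = arrow(unit,option(nat)).
Decompose arrow/2: T2 = arrow(int,T2),  arrow(arrow(unit,nat),arrow(unit,float)) = C.
Occurs check fails: T2 occurs in arrow(int,T2); the equation T2 = arrow(int,T2) has no finite solution.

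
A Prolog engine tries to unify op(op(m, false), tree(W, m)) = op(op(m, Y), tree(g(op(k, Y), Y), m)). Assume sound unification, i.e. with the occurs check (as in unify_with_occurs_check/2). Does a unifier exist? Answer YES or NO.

Decompose op/2: op(m, false) = op(m, Y),  tree(W, m) = tree(g(op(k, Y), Y), m).
Decompose op/2: m = m,  false = Y.
Delete trivial equation m = m.
Bind Y := false; substituting into the remaining equation gives: tree(W, m) = tree(g(op(k, false), false), m).
Decompose tree/2: W = g(op(k, false), false),  m = m.
Bind W := g(op(k, false), false); no other remaining equation mentions W.
Delete trivial equation m = m.
No equations remain and no clash or occurs-check failure arose, so a unifier exists.

YES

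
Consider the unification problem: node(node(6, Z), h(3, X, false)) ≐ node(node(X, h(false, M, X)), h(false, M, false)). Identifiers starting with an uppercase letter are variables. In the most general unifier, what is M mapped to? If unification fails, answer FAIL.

Decompose node/2: node(6, Z) ≐ node(X, h(false, M, X)),  h(3, X, false) ≐ h(false, M, false).
Decompose node/2: 6 ≐ X,  Z ≐ h(false, M, X).
Bind X := 6; substituting into the remaining equations gives: Z ≐ h(false, M, 6),  h(3, 6, false) ≐ h(false, M, false).
Bind Z := h(false, M, 6); no other remaining equation mentions Z.
Decompose h/3: 3 ≐ false,  6 ≐ M,  false ≐ false.
Clash: constants 3 and false differ; no unifier exists.

FAIL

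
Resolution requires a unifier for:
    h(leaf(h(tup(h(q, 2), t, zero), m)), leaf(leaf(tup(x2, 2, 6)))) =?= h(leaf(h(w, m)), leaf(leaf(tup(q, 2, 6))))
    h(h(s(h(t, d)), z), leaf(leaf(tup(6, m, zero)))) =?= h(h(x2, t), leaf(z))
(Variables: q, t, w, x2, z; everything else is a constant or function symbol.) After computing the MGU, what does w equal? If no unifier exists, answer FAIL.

tup(h(s(h(leaf(tup(6, m, zero)), d)), 2), leaf(tup(6, m, zero)), zero)

Decompose h/2: leaf(h(tup(h(q, 2), t, zero), m)) =?= leaf(h(w, m)),  leaf(leaf(tup(x2, 2, 6))) =?= leaf(leaf(tup(q, 2, 6))).
Decompose leaf/1: h(tup(h(q, 2), t, zero), m) =?= h(w, m).
Decompose h/2: tup(h(q, 2), t, zero) =?= w,  m =?= m.
Bind w := tup(h(q, 2), t, zero); no other remaining equation mentions w.
Delete trivial equation m =?= m.
Decompose leaf/1: leaf(tup(x2, 2, 6)) =?= leaf(tup(q, 2, 6)).
Decompose leaf/1: tup(x2, 2, 6) =?= tup(q, 2, 6).
Decompose tup/3: x2 =?= q,  2 =?= 2,  6 =?= 6.
Bind x2 := q; substituting into the one remaining equation that mentions x2 gives: h(h(s(h(t, d)), z), leaf(leaf(tup(6, m, zero)))) =?= h(h(q, t), leaf(z)).
Delete trivial equation 2 =?= 2.
Delete trivial equation 6 =?= 6.
Decompose h/2: h(s(h(t, d)), z) =?= h(q, t),  leaf(leaf(tup(6, m, zero))) =?= leaf(z).
Decompose h/2: s(h(t, d)) =?= q,  z =?= t.
Bind q := s(h(t, d)); no other remaining equation mentions q. Substituting into the earlier bindings gives w := tup(h(s(h(t, d)), 2), t, zero), x2 := s(h(t, d)).
Bind z := t; substituting into the remaining equation gives: leaf(leaf(tup(6, m, zero))) =?= leaf(t).
Decompose leaf/1: leaf(tup(6, m, zero)) =?= t.
Bind t := leaf(tup(6, m, zero)). Substituting into the earlier bindings gives w := tup(h(s(h(leaf(tup(6, m, zero)), d)), 2), leaf(tup(6, m, zero)), zero), x2 := s(h(leaf(tup(6, m, zero)), d)), q := s(h(leaf(tup(6, m, zero)), d)), z := leaf(tup(6, m, zero)).
MGU = { w ↦ tup(h(s(h(leaf(tup(6, m, zero)), d)), 2), leaf(tup(6, m, zero)), zero), x2 ↦ s(h(leaf(tup(6, m, zero)), d)), q ↦ s(h(leaf(tup(6, m, zero)), d)), z ↦ leaf(tup(6, m, zero)), t ↦ leaf(tup(6, m, zero)) }, so w ↦ tup(h(s(h(leaf(tup(6, m, zero)), d)), 2), leaf(tup(6, m, zero)), zero).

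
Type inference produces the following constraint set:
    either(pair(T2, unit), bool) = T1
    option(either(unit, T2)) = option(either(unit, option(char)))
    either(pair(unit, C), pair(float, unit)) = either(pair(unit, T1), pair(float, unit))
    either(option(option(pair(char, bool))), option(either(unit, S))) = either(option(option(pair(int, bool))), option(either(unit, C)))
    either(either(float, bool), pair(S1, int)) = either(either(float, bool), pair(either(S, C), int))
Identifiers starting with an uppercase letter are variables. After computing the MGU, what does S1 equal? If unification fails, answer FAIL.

Bind T1 := either(pair(T2, unit), bool); substituting into the one remaining equation that mentions T1 gives: either(pair(unit, C), pair(float, unit)) = either(pair(unit, either(pair(T2, unit), bool)), pair(float, unit)).
Decompose option/1: either(unit, T2) = either(unit, option(char)).
Decompose either/2: unit = unit,  T2 = option(char).
Delete trivial equation unit = unit.
Bind T2 := option(char); substituting into the one remaining equation that mentions T2 gives: either(pair(unit, C), pair(float, unit)) = either(pair(unit, either(pair(option(char), unit), bool)), pair(float, unit)). Substituting into the earlier binding gives T1 := either(pair(option(char), unit), bool).
Decompose either/2: pair(unit, C) = pair(unit, either(pair(option(char), unit), bool)),  pair(float, unit) = pair(float, unit).
Decompose pair/2: unit = unit,  C = either(pair(option(char), unit), bool).
Delete trivial equation unit = unit.
Bind C := either(pair(option(char), unit), bool); substituting into the 2 remaining equations that mention C gives: either(option(option(pair(char, bool))), option(either(unit, S))) = either(option(option(pair(int, bool))), option(either(unit, either(pair(option(char), unit), bool)))),  either(either(float, bool), pair(S1, int)) = either(either(float, bool), pair(either(S, either(pair(option(char), unit), bool)), int)).
Delete trivial equation pair(float, unit) = pair(float, unit).
Decompose either/2: option(option(pair(char, bool))) = option(option(pair(int, bool))),  option(either(unit, S)) = option(either(unit, either(pair(option(char), unit), bool))).
Decompose option/1: option(pair(char, bool)) = option(pair(int, bool)).
Decompose option/1: pair(char, bool) = pair(int, bool).
Decompose pair/2: char = int,  bool = bool.
Clash: constants char and int differ; no unifier exists.

FAIL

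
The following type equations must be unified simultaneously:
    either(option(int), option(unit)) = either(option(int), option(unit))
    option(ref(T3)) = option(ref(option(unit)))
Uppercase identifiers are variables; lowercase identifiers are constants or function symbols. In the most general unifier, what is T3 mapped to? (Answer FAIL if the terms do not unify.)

Delete trivial equation either(option(int), option(unit)) = either(option(int), option(unit)).
Decompose option/1: ref(T3) = ref(option(unit)).
Decompose ref/1: T3 = option(unit).
Bind T3 := option(unit).
MGU = { T3 -> option(unit) }, so T3 -> option(unit).

option(unit)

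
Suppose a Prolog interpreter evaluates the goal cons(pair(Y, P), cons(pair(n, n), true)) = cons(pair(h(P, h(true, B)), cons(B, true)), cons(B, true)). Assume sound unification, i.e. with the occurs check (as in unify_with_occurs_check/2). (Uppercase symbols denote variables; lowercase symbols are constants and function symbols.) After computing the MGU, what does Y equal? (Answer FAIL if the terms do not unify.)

Decompose cons/2: pair(Y, P) = pair(h(P, h(true, B)), cons(B, true)),  cons(pair(n, n), true) = cons(B, true).
Decompose pair/2: Y = h(P, h(true, B)),  P = cons(B, true).
Bind Y := h(P, h(true, B)); no other remaining equation mentions Y.
Bind P := cons(B, true); no other remaining equation mentions P. Substituting into the earlier binding gives Y := h(cons(B, true), h(true, B)).
Decompose cons/2: pair(n, n) = B,  true = true.
Bind B := pair(n, n); no other remaining equation mentions B. Substituting into the earlier bindings gives Y := h(cons(pair(n, n), true), h(true, pair(n, n))), P := cons(pair(n, n), true).
Delete trivial equation true = true.
MGU = { Y = h(cons(pair(n, n), true), h(true, pair(n, n))), P = cons(pair(n, n), true), B = pair(n, n) }, so Y = h(cons(pair(n, n), true), h(true, pair(n, n))).

h(cons(pair(n, n), true), h(true, pair(n, n)))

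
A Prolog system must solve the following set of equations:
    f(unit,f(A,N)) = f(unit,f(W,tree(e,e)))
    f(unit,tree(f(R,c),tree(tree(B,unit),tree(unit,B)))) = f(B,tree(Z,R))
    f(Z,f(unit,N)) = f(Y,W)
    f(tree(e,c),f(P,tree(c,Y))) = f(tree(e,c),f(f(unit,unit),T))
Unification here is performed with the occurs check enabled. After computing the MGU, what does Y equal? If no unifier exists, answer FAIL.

f(tree(tree(unit,unit),tree(unit,unit)),c)

Decompose f/2: unit = unit,  f(A,N) = f(W,tree(e,e)).
Delete trivial equation unit = unit.
Decompose f/2: A = W,  N = tree(e,e).
Bind A := W; no other remaining equation mentions A.
Bind N := tree(e,e); substituting into the one remaining equation that mentions N gives: f(Z,f(unit,tree(e,e))) = f(Y,W).
Decompose f/2: unit = B,  tree(f(R,c),tree(tree(B,unit),tree(unit,B))) = tree(Z,R).
Bind B := unit; substituting into the one remaining equation that mentions B gives: tree(f(R,c),tree(tree(unit,unit),tree(unit,unit))) = tree(Z,R).
Decompose tree/2: f(R,c) = Z,  tree(tree(unit,unit),tree(unit,unit)) = R.
Bind Z := f(R,c); substituting into the one remaining equation that mentions Z gives: f(f(R,c),f(unit,tree(e,e))) = f(Y,W).
Bind R := tree(tree(unit,unit),tree(unit,unit)); substituting into the one remaining equation that mentions R gives: f(f(tree(tree(unit,unit),tree(unit,unit)),c),f(unit,tree(e,e))) = f(Y,W). Substituting into the earlier binding gives Z := f(tree(tree(unit,unit),tree(unit,unit)),c).
Decompose f/2: f(tree(tree(unit,unit),tree(unit,unit)),c) = Y,  f(unit,tree(e,e)) = W.
Bind Y := f(tree(tree(unit,unit),tree(unit,unit)),c); substituting into the one remaining equation that mentions Y gives: f(tree(e,c),f(P,tree(c,f(tree(tree(unit,unit),tree(unit,unit)),c)))) = f(tree(e,c),f(f(unit,unit),T)).
Bind W := f(unit,tree(e,e)); no other remaining equation mentions W. Substituting into the earlier binding gives A := f(unit,tree(e,e)).
Decompose f/2: tree(e,c) = tree(e,c),  f(P,tree(c,f(tree(tree(unit,unit),tree(unit,unit)),c))) = f(f(unit,unit),T).
Delete trivial equation tree(e,c) = tree(e,c).
Decompose f/2: P = f(unit,unit),  tree(c,f(tree(tree(unit,unit),tree(unit,unit)),c)) = T.
Bind P := f(unit,unit); no other remaining equation mentions P.
Bind T := tree(c,f(tree(tree(unit,unit),tree(unit,unit)),c)).
MGU = { A ↦ f(unit,tree(e,e)), N ↦ tree(e,e), B ↦ unit, Z ↦ f(tree(tree(unit,unit),tree(unit,unit)),c), R ↦ tree(tree(unit,unit),tree(unit,unit)), Y ↦ f(tree(tree(unit,unit),tree(unit,unit)),c), W ↦ f(unit,tree(e,e)), P ↦ f(unit,unit), T ↦ tree(c,f(tree(tree(unit,unit),tree(unit,unit)),c)) }, so Y ↦ f(tree(tree(unit,unit),tree(unit,unit)),c).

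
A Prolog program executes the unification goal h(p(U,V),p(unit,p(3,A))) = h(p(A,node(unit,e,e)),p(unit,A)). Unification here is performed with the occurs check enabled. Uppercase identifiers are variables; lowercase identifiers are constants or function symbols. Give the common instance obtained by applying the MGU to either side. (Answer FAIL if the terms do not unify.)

FAIL

Decompose h/2: p(U,V) = p(A,node(unit,e,e)),  p(unit,p(3,A)) = p(unit,A).
Decompose p/2: U = A,  V = node(unit,e,e).
Bind U := A; no other remaining equation mentions U.
Bind V := node(unit,e,e); no other remaining equation mentions V.
Decompose p/2: unit = unit,  p(3,A) = A.
Delete trivial equation unit = unit.
Occurs check fails: A occurs in p(3,A); the equation A = p(3,A) has no finite solution.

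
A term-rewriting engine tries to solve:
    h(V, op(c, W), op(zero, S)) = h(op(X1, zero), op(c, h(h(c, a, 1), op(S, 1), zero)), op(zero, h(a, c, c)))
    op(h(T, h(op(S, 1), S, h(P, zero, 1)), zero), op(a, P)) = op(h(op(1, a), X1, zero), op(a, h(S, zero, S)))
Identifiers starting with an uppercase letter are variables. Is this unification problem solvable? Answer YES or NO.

Decompose h/3: V = op(X1, zero),  op(c, W) = op(c, h(h(c, a, 1), op(S, 1), zero)),  op(zero, S) = op(zero, h(a, c, c)).
Bind V := op(X1, zero); no other remaining equation mentions V.
Decompose op/2: c = c,  W = h(h(c, a, 1), op(S, 1), zero).
Delete trivial equation c = c.
Bind W := h(h(c, a, 1), op(S, 1), zero); no other remaining equation mentions W.
Decompose op/2: zero = zero,  S = h(a, c, c).
Delete trivial equation zero = zero.
Bind S := h(a, c, c); substituting into the remaining equation gives: op(h(T, h(op(h(a, c, c), 1), h(a, c, c), h(P, zero, 1)), zero), op(a, P)) = op(h(op(1, a), X1, zero), op(a, h(h(a, c, c), zero, h(a, c, c)))). Substituting into the earlier binding gives W := h(h(c, a, 1), op(h(a, c, c), 1), zero).
Decompose op/2: h(T, h(op(h(a, c, c), 1), h(a, c, c), h(P, zero, 1)), zero) = h(op(1, a), X1, zero),  op(a, P) = op(a, h(h(a, c, c), zero, h(a, c, c))).
Decompose h/3: T = op(1, a),  h(op(h(a, c, c), 1), h(a, c, c), h(P, zero, 1)) = X1,  zero = zero.
Bind T := op(1, a); no other remaining equation mentions T.
Bind X1 := h(op(h(a, c, c), 1), h(a, c, c), h(P, zero, 1)); no other remaining equation mentions X1. Substituting into the earlier binding gives V := op(h(op(h(a, c, c), 1), h(a, c, c), h(P, zero, 1)), zero).
Delete trivial equation zero = zero.
Decompose op/2: a = a,  P = h(h(a, c, c), zero, h(a, c, c)).
Delete trivial equation a = a.
Bind P := h(h(a, c, c), zero, h(a, c, c)). Substituting into the earlier bindings gives V := op(h(op(h(a, c, c), 1), h(a, c, c), h(h(h(a, c, c), zero, h(a, c, c)), zero, 1)), zero), X1 := h(op(h(a, c, c), 1), h(a, c, c), h(h(h(a, c, c), zero, h(a, c, c)), zero, 1)).
No equations remain and no clash or occurs-check failure arose, so a unifier exists.

YES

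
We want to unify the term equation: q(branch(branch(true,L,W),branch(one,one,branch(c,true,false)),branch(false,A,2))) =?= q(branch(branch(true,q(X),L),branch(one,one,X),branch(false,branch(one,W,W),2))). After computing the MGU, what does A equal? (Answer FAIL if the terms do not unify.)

Decompose q/1: branch(branch(true,L,W),branch(one,one,branch(c,true,false)),branch(false,A,2)) =?= branch(branch(true,q(X),L),branch(one,one,X),branch(false,branch(one,W,W),2)).
Decompose branch/3: branch(true,L,W) =?= branch(true,q(X),L),  branch(one,one,branch(c,true,false)) =?= branch(one,one,X),  branch(false,A,2) =?= branch(false,branch(one,W,W),2).
Decompose branch/3: true =?= true,  L =?= q(X),  W =?= L.
Delete trivial equation true =?= true.
Bind L := q(X); substituting into the one remaining equation that mentions L gives: W =?= q(X).
Bind W := q(X); substituting into the one remaining equation that mentions W gives: branch(false,A,2) =?= branch(false,branch(one,q(X),q(X)),2).
Decompose branch/3: one =?= one,  one =?= one,  branch(c,true,false) =?= X.
Delete trivial equation one =?= one.
Delete trivial equation one =?= one.
Bind X := branch(c,true,false); substituting into the remaining equation gives: branch(false,A,2) =?= branch(false,branch(one,q(branch(c,true,false)),q(branch(c,true,false))),2). Substituting into the earlier bindings gives L := q(branch(c,true,false)), W := q(branch(c,true,false)).
Decompose branch/3: false =?= false,  A =?= branch(one,q(branch(c,true,false)),q(branch(c,true,false))),  2 =?= 2.
Delete trivial equation false =?= false.
Bind A := branch(one,q(branch(c,true,false)),q(branch(c,true,false))); no other remaining equation mentions A.
Delete trivial equation 2 =?= 2.
MGU = { L ↦ q(branch(c,true,false)), W ↦ q(branch(c,true,false)), X ↦ branch(c,true,false), A ↦ branch(one,q(branch(c,true,false)),q(branch(c,true,false))) }, so A ↦ branch(one,q(branch(c,true,false)),q(branch(c,true,false))).

branch(one,q(branch(c,true,false)),q(branch(c,true,false)))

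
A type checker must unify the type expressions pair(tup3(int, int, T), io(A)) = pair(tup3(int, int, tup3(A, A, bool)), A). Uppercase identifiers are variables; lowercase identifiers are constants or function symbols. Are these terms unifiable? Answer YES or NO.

NO

Decompose pair/2: tup3(int, int, T) = tup3(int, int, tup3(A, A, bool)),  io(A) = A.
Decompose tup3/3: int = int,  int = int,  T = tup3(A, A, bool).
Delete trivial equation int = int.
Delete trivial equation int = int.
Bind T := tup3(A, A, bool); no other remaining equation mentions T.
Occurs check fails: A occurs in io(A); the equation A = io(A) has no finite solution.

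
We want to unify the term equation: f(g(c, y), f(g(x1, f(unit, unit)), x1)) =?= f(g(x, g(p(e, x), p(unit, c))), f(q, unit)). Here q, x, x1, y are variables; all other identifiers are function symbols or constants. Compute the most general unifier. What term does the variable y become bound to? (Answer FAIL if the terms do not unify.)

Decompose f/2: g(c, y) =?= g(x, g(p(e, x), p(unit, c))),  f(g(x1, f(unit, unit)), x1) =?= f(q, unit).
Decompose g/2: c =?= x,  y =?= g(p(e, x), p(unit, c)).
Bind x := c; substituting into the one remaining equation that mentions x gives: y =?= g(p(e, c), p(unit, c)).
Bind y := g(p(e, c), p(unit, c)); no other remaining equation mentions y.
Decompose f/2: g(x1, f(unit, unit)) =?= q,  x1 =?= unit.
Bind q := g(x1, f(unit, unit)); no other remaining equation mentions q.
Bind x1 := unit. Substituting into the earlier binding gives q := g(unit, f(unit, unit)).
MGU = { x := c, y := g(p(e, c), p(unit, c)), q := g(unit, f(unit, unit)), x1 := unit }, so y := g(p(e, c), p(unit, c)).

g(p(e, c), p(unit, c))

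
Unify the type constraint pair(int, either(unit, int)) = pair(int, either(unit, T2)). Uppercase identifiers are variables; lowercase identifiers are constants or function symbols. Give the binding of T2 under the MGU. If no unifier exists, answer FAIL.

Decompose pair/2: int = int,  either(unit, int) = either(unit, T2).
Delete trivial equation int = int.
Decompose either/2: unit = unit,  int = T2.
Delete trivial equation unit = unit.
Bind T2 := int.
MGU = { T2 := int }, so T2 := int.

int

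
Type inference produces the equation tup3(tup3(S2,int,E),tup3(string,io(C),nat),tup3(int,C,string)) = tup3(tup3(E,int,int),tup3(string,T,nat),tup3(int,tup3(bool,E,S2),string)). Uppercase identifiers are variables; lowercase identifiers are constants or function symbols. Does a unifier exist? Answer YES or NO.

YES

Decompose tup3/3: tup3(S2,int,E) = tup3(E,int,int),  tup3(string,io(C),nat) = tup3(string,T,nat),  tup3(int,C,string) = tup3(int,tup3(bool,E,S2),string).
Decompose tup3/3: S2 = E,  int = int,  E = int.
Bind S2 := E; substituting into the one remaining equation that mentions S2 gives: tup3(int,C,string) = tup3(int,tup3(bool,E,E),string).
Delete trivial equation int = int.
Bind E := int; substituting into the one remaining equation that mentions E gives: tup3(int,C,string) = tup3(int,tup3(bool,int,int),string). Substituting into the earlier binding gives S2 := int.
Decompose tup3/3: string = string,  io(C) = T,  nat = nat.
Delete trivial equation string = string.
Bind T := io(C); no other remaining equation mentions T.
Delete trivial equation nat = nat.
Decompose tup3/3: int = int,  C = tup3(bool,int,int),  string = string.
Delete trivial equation int = int.
Bind C := tup3(bool,int,int); no other remaining equation mentions C. Substituting into the earlier binding gives T := io(tup3(bool,int,int)).
Delete trivial equation string = string.
No equations remain and no clash or occurs-check failure arose, so a unifier exists.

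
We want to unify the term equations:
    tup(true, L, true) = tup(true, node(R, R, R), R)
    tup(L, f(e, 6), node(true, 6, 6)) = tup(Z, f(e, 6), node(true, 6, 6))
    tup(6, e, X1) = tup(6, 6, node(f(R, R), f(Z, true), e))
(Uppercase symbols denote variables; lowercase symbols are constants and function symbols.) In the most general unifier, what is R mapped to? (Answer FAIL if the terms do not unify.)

Decompose tup/3: true = true,  L = node(R, R, R),  true = R.
Delete trivial equation true = true.
Bind L := node(R, R, R); substituting into the one remaining equation that mentions L gives: tup(node(R, R, R), f(e, 6), node(true, 6, 6)) = tup(Z, f(e, 6), node(true, 6, 6)).
Bind R := true; substituting into the remaining equations gives: tup(node(true, true, true), f(e, 6), node(true, 6, 6)) = tup(Z, f(e, 6), node(true, 6, 6)),  tup(6, e, X1) = tup(6, 6, node(f(true, true), f(Z, true), e)). Substituting into the earlier binding gives L := node(true, true, true).
Decompose tup/3: node(true, true, true) = Z,  f(e, 6) = f(e, 6),  node(true, 6, 6) = node(true, 6, 6).
Bind Z := node(true, true, true); substituting into the one remaining equation that mentions Z gives: tup(6, e, X1) = tup(6, 6, node(f(true, true), f(node(true, true, true), true), e)).
Delete trivial equation f(e, 6) = f(e, 6).
Delete trivial equation node(true, 6, 6) = node(true, 6, 6).
Decompose tup/3: 6 = 6,  e = 6,  X1 = node(f(true, true), f(node(true, true, true), true), e).
Delete trivial equation 6 = 6.
Clash: constants e and 6 differ; no unifier exists.

FAIL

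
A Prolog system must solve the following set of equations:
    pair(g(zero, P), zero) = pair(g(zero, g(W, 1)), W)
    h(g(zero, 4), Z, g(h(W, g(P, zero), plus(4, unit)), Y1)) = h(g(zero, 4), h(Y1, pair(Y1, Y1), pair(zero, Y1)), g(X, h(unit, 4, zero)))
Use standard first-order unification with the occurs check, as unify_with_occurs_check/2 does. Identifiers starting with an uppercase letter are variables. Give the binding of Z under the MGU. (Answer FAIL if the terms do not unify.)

h(h(unit, 4, zero), pair(h(unit, 4, zero), h(unit, 4, zero)), pair(zero, h(unit, 4, zero)))

Decompose pair/2: g(zero, P) = g(zero, g(W, 1)),  zero = W.
Decompose g/2: zero = zero,  P = g(W, 1).
Delete trivial equation zero = zero.
Bind P := g(W, 1); substituting into the one remaining equation that mentions P gives: h(g(zero, 4), Z, g(h(W, g(g(W, 1), zero), plus(4, unit)), Y1)) = h(g(zero, 4), h(Y1, pair(Y1, Y1), pair(zero, Y1)), g(X, h(unit, 4, zero))).
Bind W := zero; substituting into the remaining equation gives: h(g(zero, 4), Z, g(h(zero, g(g(zero, 1), zero), plus(4, unit)), Y1)) = h(g(zero, 4), h(Y1, pair(Y1, Y1), pair(zero, Y1)), g(X, h(unit, 4, zero))). Substituting into the earlier binding gives P := g(zero, 1).
Decompose h/3: g(zero, 4) = g(zero, 4),  Z = h(Y1, pair(Y1, Y1), pair(zero, Y1)),  g(h(zero, g(g(zero, 1), zero), plus(4, unit)), Y1) = g(X, h(unit, 4, zero)).
Delete trivial equation g(zero, 4) = g(zero, 4).
Bind Z := h(Y1, pair(Y1, Y1), pair(zero, Y1)); no other remaining equation mentions Z.
Decompose g/2: h(zero, g(g(zero, 1), zero), plus(4, unit)) = X,  Y1 = h(unit, 4, zero).
Bind X := h(zero, g(g(zero, 1), zero), plus(4, unit)); no other remaining equation mentions X.
Bind Y1 := h(unit, 4, zero). Substituting into the earlier binding gives Z := h(h(unit, 4, zero), pair(h(unit, 4, zero), h(unit, 4, zero)), pair(zero, h(unit, 4, zero))).
MGU = { P = g(zero, 1), W = zero, Z = h(h(unit, 4, zero), pair(h(unit, 4, zero), h(unit, 4, zero)), pair(zero, h(unit, 4, zero))), X = h(zero, g(g(zero, 1), zero), plus(4, unit)), Y1 = h(unit, 4, zero) }, so Z = h(h(unit, 4, zero), pair(h(unit, 4, zero), h(unit, 4, zero)), pair(zero, h(unit, 4, zero))).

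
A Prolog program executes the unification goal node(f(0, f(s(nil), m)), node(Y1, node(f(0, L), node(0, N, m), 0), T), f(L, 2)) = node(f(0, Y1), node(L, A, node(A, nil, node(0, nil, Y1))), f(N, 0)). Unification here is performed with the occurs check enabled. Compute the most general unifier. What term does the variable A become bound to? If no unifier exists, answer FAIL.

Decompose node/3: f(0, f(s(nil), m)) = f(0, Y1),  node(Y1, node(f(0, L), node(0, N, m), 0), T) = node(L, A, node(A, nil, node(0, nil, Y1))),  f(L, 2) = f(N, 0).
Decompose f/2: 0 = 0,  f(s(nil), m) = Y1.
Delete trivial equation 0 = 0.
Bind Y1 := f(s(nil), m); substituting into the one remaining equation that mentions Y1 gives: node(f(s(nil), m), node(f(0, L), node(0, N, m), 0), T) = node(L, A, node(A, nil, node(0, nil, f(s(nil), m)))).
Decompose node/3: f(s(nil), m) = L,  node(f(0, L), node(0, N, m), 0) = A,  T = node(A, nil, node(0, nil, f(s(nil), m))).
Bind L := f(s(nil), m); substituting into the 2 remaining equations that mention L gives: node(f(0, f(s(nil), m)), node(0, N, m), 0) = A,  f(f(s(nil), m), 2) = f(N, 0).
Bind A := node(f(0, f(s(nil), m)), node(0, N, m), 0); substituting into the one remaining equation that mentions A gives: T = node(node(f(0, f(s(nil), m)), node(0, N, m), 0), nil, node(0, nil, f(s(nil), m))).
Bind T := node(node(f(0, f(s(nil), m)), node(0, N, m), 0), nil, node(0, nil, f(s(nil), m))); no other remaining equation mentions T.
Decompose f/2: f(s(nil), m) = N,  2 = 0.
Bind N := f(s(nil), m); no other remaining equation mentions N. Substituting into the earlier bindings gives A := node(f(0, f(s(nil), m)), node(0, f(s(nil), m), m), 0), T := node(node(f(0, f(s(nil), m)), node(0, f(s(nil), m), m), 0), nil, node(0, nil, f(s(nil), m))).
Clash: constants 2 and 0 differ; no unifier exists.

FAIL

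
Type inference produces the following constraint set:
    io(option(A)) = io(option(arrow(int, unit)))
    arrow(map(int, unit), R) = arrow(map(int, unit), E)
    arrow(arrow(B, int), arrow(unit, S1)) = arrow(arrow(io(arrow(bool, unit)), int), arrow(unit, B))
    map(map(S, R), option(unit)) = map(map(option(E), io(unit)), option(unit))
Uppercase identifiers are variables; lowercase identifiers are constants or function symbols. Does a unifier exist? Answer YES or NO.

Decompose io/1: option(A) = option(arrow(int, unit)).
Decompose option/1: A = arrow(int, unit).
Bind A := arrow(int, unit); no other remaining equation mentions A.
Decompose arrow/2: map(int, unit) = map(int, unit),  R = E.
Delete trivial equation map(int, unit) = map(int, unit).
Bind R := E; substituting into the one remaining equation that mentions R gives: map(map(S, E), option(unit)) = map(map(option(E), io(unit)), option(unit)).
Decompose arrow/2: arrow(B, int) = arrow(io(arrow(bool, unit)), int),  arrow(unit, S1) = arrow(unit, B).
Decompose arrow/2: B = io(arrow(bool, unit)),  int = int.
Bind B := io(arrow(bool, unit)); substituting into the one remaining equation that mentions B gives: arrow(unit, S1) = arrow(unit, io(arrow(bool, unit))).
Delete trivial equation int = int.
Decompose arrow/2: unit = unit,  S1 = io(arrow(bool, unit)).
Delete trivial equation unit = unit.
Bind S1 := io(arrow(bool, unit)); no other remaining equation mentions S1.
Decompose map/2: map(S, E) = map(option(E), io(unit)),  option(unit) = option(unit).
Decompose map/2: S = option(E),  E = io(unit).
Bind S := option(E); no other remaining equation mentions S.
Bind E := io(unit); no other remaining equation mentions E. Substituting into the earlier bindings gives R := io(unit), S := option(io(unit)).
Delete trivial equation option(unit) = option(unit).
No equations remain and no clash or occurs-check failure arose, so a unifier exists.

YES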